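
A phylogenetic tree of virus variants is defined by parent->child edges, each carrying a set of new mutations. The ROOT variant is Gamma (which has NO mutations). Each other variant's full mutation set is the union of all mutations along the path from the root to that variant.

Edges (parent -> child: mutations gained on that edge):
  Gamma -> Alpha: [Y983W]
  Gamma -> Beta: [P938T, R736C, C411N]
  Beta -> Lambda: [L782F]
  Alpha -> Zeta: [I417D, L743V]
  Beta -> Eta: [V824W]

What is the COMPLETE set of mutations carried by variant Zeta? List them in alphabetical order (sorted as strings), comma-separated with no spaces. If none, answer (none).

Answer: I417D,L743V,Y983W

Derivation:
At Gamma: gained [] -> total []
At Alpha: gained ['Y983W'] -> total ['Y983W']
At Zeta: gained ['I417D', 'L743V'] -> total ['I417D', 'L743V', 'Y983W']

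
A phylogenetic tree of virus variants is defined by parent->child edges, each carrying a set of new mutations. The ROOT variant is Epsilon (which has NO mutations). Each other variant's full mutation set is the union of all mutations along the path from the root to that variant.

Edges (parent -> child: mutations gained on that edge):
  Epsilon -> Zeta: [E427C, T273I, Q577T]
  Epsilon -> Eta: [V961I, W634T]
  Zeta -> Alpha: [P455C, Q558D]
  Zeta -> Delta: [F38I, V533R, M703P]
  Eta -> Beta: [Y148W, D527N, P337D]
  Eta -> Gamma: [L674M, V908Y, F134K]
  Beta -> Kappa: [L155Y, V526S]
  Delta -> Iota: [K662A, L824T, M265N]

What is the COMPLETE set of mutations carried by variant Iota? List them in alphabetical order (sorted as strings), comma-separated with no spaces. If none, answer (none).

Answer: E427C,F38I,K662A,L824T,M265N,M703P,Q577T,T273I,V533R

Derivation:
At Epsilon: gained [] -> total []
At Zeta: gained ['E427C', 'T273I', 'Q577T'] -> total ['E427C', 'Q577T', 'T273I']
At Delta: gained ['F38I', 'V533R', 'M703P'] -> total ['E427C', 'F38I', 'M703P', 'Q577T', 'T273I', 'V533R']
At Iota: gained ['K662A', 'L824T', 'M265N'] -> total ['E427C', 'F38I', 'K662A', 'L824T', 'M265N', 'M703P', 'Q577T', 'T273I', 'V533R']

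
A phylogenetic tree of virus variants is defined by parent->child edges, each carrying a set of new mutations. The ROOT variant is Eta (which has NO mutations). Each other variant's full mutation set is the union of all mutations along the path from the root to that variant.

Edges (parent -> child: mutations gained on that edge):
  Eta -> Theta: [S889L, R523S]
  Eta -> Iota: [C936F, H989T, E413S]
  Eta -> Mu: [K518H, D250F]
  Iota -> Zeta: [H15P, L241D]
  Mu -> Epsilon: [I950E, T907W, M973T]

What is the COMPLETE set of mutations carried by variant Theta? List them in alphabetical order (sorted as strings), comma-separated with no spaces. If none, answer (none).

At Eta: gained [] -> total []
At Theta: gained ['S889L', 'R523S'] -> total ['R523S', 'S889L']

Answer: R523S,S889L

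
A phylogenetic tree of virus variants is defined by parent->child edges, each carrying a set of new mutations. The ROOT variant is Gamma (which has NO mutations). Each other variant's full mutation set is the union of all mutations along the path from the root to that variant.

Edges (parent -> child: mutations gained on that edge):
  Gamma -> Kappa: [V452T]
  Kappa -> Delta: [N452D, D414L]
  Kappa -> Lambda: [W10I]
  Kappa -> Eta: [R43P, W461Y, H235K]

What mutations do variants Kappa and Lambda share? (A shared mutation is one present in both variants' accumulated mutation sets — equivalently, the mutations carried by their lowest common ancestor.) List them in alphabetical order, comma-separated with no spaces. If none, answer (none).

Answer: V452T

Derivation:
Accumulating mutations along path to Kappa:
  At Gamma: gained [] -> total []
  At Kappa: gained ['V452T'] -> total ['V452T']
Mutations(Kappa) = ['V452T']
Accumulating mutations along path to Lambda:
  At Gamma: gained [] -> total []
  At Kappa: gained ['V452T'] -> total ['V452T']
  At Lambda: gained ['W10I'] -> total ['V452T', 'W10I']
Mutations(Lambda) = ['V452T', 'W10I']
Intersection: ['V452T'] ∩ ['V452T', 'W10I'] = ['V452T']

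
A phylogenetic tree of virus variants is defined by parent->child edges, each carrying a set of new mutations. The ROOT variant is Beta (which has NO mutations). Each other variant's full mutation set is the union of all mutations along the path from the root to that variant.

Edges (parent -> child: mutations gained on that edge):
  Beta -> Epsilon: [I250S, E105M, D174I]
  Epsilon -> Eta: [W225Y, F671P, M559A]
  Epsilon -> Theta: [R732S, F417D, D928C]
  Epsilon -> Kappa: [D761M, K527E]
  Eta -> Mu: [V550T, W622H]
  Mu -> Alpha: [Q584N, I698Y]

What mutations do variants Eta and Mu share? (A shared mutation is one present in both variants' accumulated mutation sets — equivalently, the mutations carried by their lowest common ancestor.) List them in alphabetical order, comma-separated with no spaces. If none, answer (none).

Answer: D174I,E105M,F671P,I250S,M559A,W225Y

Derivation:
Accumulating mutations along path to Eta:
  At Beta: gained [] -> total []
  At Epsilon: gained ['I250S', 'E105M', 'D174I'] -> total ['D174I', 'E105M', 'I250S']
  At Eta: gained ['W225Y', 'F671P', 'M559A'] -> total ['D174I', 'E105M', 'F671P', 'I250S', 'M559A', 'W225Y']
Mutations(Eta) = ['D174I', 'E105M', 'F671P', 'I250S', 'M559A', 'W225Y']
Accumulating mutations along path to Mu:
  At Beta: gained [] -> total []
  At Epsilon: gained ['I250S', 'E105M', 'D174I'] -> total ['D174I', 'E105M', 'I250S']
  At Eta: gained ['W225Y', 'F671P', 'M559A'] -> total ['D174I', 'E105M', 'F671P', 'I250S', 'M559A', 'W225Y']
  At Mu: gained ['V550T', 'W622H'] -> total ['D174I', 'E105M', 'F671P', 'I250S', 'M559A', 'V550T', 'W225Y', 'W622H']
Mutations(Mu) = ['D174I', 'E105M', 'F671P', 'I250S', 'M559A', 'V550T', 'W225Y', 'W622H']
Intersection: ['D174I', 'E105M', 'F671P', 'I250S', 'M559A', 'W225Y'] ∩ ['D174I', 'E105M', 'F671P', 'I250S', 'M559A', 'V550T', 'W225Y', 'W622H'] = ['D174I', 'E105M', 'F671P', 'I250S', 'M559A', 'W225Y']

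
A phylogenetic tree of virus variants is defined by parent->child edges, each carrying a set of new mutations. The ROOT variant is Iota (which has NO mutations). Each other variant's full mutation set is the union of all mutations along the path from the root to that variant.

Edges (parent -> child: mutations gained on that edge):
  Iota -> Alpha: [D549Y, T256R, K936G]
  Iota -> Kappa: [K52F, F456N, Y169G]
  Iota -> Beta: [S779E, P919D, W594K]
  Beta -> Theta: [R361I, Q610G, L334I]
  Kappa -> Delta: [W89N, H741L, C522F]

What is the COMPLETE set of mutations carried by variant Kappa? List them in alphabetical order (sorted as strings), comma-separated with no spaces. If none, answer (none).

At Iota: gained [] -> total []
At Kappa: gained ['K52F', 'F456N', 'Y169G'] -> total ['F456N', 'K52F', 'Y169G']

Answer: F456N,K52F,Y169G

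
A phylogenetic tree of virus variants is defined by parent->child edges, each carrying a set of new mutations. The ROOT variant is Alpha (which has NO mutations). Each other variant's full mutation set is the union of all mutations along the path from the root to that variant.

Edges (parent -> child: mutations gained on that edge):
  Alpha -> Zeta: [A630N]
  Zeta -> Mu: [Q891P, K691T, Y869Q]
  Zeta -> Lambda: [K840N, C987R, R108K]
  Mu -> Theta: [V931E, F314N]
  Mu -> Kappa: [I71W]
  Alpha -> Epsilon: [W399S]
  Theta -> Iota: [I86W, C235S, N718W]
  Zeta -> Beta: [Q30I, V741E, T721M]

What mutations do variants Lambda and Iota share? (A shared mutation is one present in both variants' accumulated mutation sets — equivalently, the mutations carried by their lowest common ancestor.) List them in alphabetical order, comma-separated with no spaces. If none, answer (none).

Answer: A630N

Derivation:
Accumulating mutations along path to Lambda:
  At Alpha: gained [] -> total []
  At Zeta: gained ['A630N'] -> total ['A630N']
  At Lambda: gained ['K840N', 'C987R', 'R108K'] -> total ['A630N', 'C987R', 'K840N', 'R108K']
Mutations(Lambda) = ['A630N', 'C987R', 'K840N', 'R108K']
Accumulating mutations along path to Iota:
  At Alpha: gained [] -> total []
  At Zeta: gained ['A630N'] -> total ['A630N']
  At Mu: gained ['Q891P', 'K691T', 'Y869Q'] -> total ['A630N', 'K691T', 'Q891P', 'Y869Q']
  At Theta: gained ['V931E', 'F314N'] -> total ['A630N', 'F314N', 'K691T', 'Q891P', 'V931E', 'Y869Q']
  At Iota: gained ['I86W', 'C235S', 'N718W'] -> total ['A630N', 'C235S', 'F314N', 'I86W', 'K691T', 'N718W', 'Q891P', 'V931E', 'Y869Q']
Mutations(Iota) = ['A630N', 'C235S', 'F314N', 'I86W', 'K691T', 'N718W', 'Q891P', 'V931E', 'Y869Q']
Intersection: ['A630N', 'C987R', 'K840N', 'R108K'] ∩ ['A630N', 'C235S', 'F314N', 'I86W', 'K691T', 'N718W', 'Q891P', 'V931E', 'Y869Q'] = ['A630N']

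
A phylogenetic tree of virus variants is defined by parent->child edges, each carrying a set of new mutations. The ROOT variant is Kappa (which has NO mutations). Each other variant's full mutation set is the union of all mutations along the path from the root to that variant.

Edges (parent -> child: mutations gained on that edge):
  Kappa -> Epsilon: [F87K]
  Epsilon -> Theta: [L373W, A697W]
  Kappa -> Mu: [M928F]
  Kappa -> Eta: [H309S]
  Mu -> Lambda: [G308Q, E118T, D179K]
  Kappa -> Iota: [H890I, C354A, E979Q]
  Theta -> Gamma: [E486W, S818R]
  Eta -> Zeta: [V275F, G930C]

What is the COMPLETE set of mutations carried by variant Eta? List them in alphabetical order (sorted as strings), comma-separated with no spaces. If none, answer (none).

Answer: H309S

Derivation:
At Kappa: gained [] -> total []
At Eta: gained ['H309S'] -> total ['H309S']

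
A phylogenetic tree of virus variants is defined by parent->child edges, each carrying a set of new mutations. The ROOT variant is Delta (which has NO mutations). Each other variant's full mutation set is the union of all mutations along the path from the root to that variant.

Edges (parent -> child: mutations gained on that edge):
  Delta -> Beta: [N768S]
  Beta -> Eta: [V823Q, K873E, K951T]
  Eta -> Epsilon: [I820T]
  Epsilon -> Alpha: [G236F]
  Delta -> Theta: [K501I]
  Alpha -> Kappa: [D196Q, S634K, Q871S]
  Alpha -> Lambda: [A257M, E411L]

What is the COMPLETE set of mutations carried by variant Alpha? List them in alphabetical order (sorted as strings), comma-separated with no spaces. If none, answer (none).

At Delta: gained [] -> total []
At Beta: gained ['N768S'] -> total ['N768S']
At Eta: gained ['V823Q', 'K873E', 'K951T'] -> total ['K873E', 'K951T', 'N768S', 'V823Q']
At Epsilon: gained ['I820T'] -> total ['I820T', 'K873E', 'K951T', 'N768S', 'V823Q']
At Alpha: gained ['G236F'] -> total ['G236F', 'I820T', 'K873E', 'K951T', 'N768S', 'V823Q']

Answer: G236F,I820T,K873E,K951T,N768S,V823Q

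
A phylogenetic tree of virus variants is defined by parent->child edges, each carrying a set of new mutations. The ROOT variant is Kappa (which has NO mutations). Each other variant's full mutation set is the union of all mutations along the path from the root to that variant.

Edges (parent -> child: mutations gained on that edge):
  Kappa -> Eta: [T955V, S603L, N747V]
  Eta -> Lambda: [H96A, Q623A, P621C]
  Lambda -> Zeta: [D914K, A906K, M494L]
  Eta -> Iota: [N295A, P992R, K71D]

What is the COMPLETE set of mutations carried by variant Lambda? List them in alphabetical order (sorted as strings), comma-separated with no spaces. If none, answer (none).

Answer: H96A,N747V,P621C,Q623A,S603L,T955V

Derivation:
At Kappa: gained [] -> total []
At Eta: gained ['T955V', 'S603L', 'N747V'] -> total ['N747V', 'S603L', 'T955V']
At Lambda: gained ['H96A', 'Q623A', 'P621C'] -> total ['H96A', 'N747V', 'P621C', 'Q623A', 'S603L', 'T955V']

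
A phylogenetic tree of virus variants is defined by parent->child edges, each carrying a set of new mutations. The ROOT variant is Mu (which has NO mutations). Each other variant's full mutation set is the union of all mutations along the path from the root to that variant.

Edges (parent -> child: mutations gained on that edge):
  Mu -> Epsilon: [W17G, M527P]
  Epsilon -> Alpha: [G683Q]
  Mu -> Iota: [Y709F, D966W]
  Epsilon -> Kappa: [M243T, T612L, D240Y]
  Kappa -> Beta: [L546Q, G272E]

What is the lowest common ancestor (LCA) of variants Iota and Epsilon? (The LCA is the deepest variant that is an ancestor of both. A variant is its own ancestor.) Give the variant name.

Answer: Mu

Derivation:
Path from root to Iota: Mu -> Iota
  ancestors of Iota: {Mu, Iota}
Path from root to Epsilon: Mu -> Epsilon
  ancestors of Epsilon: {Mu, Epsilon}
Common ancestors: {Mu}
Walk up from Epsilon: Epsilon (not in ancestors of Iota), Mu (in ancestors of Iota)
Deepest common ancestor (LCA) = Mu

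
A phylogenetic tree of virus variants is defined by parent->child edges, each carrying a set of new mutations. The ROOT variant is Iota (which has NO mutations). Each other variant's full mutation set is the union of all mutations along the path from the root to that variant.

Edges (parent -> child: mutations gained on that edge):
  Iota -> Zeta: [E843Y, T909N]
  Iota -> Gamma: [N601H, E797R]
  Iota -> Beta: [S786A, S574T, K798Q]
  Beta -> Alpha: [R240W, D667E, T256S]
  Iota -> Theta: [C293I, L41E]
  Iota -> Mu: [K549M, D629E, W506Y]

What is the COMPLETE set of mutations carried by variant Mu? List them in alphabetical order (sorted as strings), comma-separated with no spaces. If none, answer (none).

At Iota: gained [] -> total []
At Mu: gained ['K549M', 'D629E', 'W506Y'] -> total ['D629E', 'K549M', 'W506Y']

Answer: D629E,K549M,W506Y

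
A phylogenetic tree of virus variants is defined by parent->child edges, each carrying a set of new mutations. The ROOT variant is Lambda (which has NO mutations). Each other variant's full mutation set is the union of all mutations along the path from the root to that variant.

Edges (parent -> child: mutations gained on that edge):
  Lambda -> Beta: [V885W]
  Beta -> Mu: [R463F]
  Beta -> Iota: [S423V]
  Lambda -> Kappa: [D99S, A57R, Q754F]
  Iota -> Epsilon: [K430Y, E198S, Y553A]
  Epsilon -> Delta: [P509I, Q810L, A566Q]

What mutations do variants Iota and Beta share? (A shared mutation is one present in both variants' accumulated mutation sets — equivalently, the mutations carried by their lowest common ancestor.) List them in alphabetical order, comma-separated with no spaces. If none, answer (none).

Answer: V885W

Derivation:
Accumulating mutations along path to Iota:
  At Lambda: gained [] -> total []
  At Beta: gained ['V885W'] -> total ['V885W']
  At Iota: gained ['S423V'] -> total ['S423V', 'V885W']
Mutations(Iota) = ['S423V', 'V885W']
Accumulating mutations along path to Beta:
  At Lambda: gained [] -> total []
  At Beta: gained ['V885W'] -> total ['V885W']
Mutations(Beta) = ['V885W']
Intersection: ['S423V', 'V885W'] ∩ ['V885W'] = ['V885W']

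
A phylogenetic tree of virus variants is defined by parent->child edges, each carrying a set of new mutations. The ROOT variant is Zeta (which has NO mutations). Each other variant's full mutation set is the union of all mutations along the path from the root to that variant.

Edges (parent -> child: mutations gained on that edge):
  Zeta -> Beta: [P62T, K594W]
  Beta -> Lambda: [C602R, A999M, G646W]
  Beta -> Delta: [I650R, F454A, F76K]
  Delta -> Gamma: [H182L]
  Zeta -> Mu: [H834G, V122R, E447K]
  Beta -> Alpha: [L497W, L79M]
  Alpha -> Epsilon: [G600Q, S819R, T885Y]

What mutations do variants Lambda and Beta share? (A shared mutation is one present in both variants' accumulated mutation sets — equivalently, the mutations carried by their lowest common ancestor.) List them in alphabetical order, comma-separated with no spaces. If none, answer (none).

Accumulating mutations along path to Lambda:
  At Zeta: gained [] -> total []
  At Beta: gained ['P62T', 'K594W'] -> total ['K594W', 'P62T']
  At Lambda: gained ['C602R', 'A999M', 'G646W'] -> total ['A999M', 'C602R', 'G646W', 'K594W', 'P62T']
Mutations(Lambda) = ['A999M', 'C602R', 'G646W', 'K594W', 'P62T']
Accumulating mutations along path to Beta:
  At Zeta: gained [] -> total []
  At Beta: gained ['P62T', 'K594W'] -> total ['K594W', 'P62T']
Mutations(Beta) = ['K594W', 'P62T']
Intersection: ['A999M', 'C602R', 'G646W', 'K594W', 'P62T'] ∩ ['K594W', 'P62T'] = ['K594W', 'P62T']

Answer: K594W,P62T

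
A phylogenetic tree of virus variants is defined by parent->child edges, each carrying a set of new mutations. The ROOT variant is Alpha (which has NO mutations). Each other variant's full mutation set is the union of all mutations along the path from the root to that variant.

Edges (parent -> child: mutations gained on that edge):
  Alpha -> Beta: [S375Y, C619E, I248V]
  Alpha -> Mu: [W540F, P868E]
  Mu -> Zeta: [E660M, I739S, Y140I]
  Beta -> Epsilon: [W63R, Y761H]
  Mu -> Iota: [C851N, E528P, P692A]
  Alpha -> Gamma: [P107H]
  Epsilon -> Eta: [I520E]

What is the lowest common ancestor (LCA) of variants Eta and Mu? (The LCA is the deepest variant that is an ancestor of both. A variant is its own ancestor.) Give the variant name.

Answer: Alpha

Derivation:
Path from root to Eta: Alpha -> Beta -> Epsilon -> Eta
  ancestors of Eta: {Alpha, Beta, Epsilon, Eta}
Path from root to Mu: Alpha -> Mu
  ancestors of Mu: {Alpha, Mu}
Common ancestors: {Alpha}
Walk up from Mu: Mu (not in ancestors of Eta), Alpha (in ancestors of Eta)
Deepest common ancestor (LCA) = Alpha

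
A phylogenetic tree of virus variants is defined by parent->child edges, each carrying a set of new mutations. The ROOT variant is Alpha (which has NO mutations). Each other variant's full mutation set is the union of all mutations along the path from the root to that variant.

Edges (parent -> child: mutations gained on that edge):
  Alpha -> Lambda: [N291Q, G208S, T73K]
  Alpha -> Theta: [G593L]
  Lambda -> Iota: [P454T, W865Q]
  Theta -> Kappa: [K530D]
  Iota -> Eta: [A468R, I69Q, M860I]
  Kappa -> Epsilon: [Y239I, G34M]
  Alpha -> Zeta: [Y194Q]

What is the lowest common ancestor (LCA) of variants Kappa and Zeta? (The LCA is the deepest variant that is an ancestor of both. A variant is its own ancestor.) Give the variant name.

Answer: Alpha

Derivation:
Path from root to Kappa: Alpha -> Theta -> Kappa
  ancestors of Kappa: {Alpha, Theta, Kappa}
Path from root to Zeta: Alpha -> Zeta
  ancestors of Zeta: {Alpha, Zeta}
Common ancestors: {Alpha}
Walk up from Zeta: Zeta (not in ancestors of Kappa), Alpha (in ancestors of Kappa)
Deepest common ancestor (LCA) = Alpha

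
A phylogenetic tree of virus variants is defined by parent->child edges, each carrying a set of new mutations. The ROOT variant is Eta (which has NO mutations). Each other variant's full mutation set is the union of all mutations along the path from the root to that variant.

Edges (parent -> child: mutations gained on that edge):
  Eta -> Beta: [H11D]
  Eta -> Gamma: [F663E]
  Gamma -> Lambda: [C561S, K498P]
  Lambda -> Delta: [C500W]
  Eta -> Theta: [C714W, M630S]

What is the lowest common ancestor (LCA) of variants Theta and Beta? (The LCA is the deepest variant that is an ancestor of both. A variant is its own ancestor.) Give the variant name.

Answer: Eta

Derivation:
Path from root to Theta: Eta -> Theta
  ancestors of Theta: {Eta, Theta}
Path from root to Beta: Eta -> Beta
  ancestors of Beta: {Eta, Beta}
Common ancestors: {Eta}
Walk up from Beta: Beta (not in ancestors of Theta), Eta (in ancestors of Theta)
Deepest common ancestor (LCA) = Eta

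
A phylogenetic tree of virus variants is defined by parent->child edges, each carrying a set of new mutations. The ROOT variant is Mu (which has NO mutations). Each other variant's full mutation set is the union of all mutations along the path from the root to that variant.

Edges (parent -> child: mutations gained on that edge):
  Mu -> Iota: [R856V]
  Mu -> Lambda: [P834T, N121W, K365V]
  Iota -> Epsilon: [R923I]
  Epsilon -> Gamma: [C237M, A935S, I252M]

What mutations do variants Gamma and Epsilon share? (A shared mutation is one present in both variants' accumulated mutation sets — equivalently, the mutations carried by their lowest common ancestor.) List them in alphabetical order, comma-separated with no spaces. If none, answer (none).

Answer: R856V,R923I

Derivation:
Accumulating mutations along path to Gamma:
  At Mu: gained [] -> total []
  At Iota: gained ['R856V'] -> total ['R856V']
  At Epsilon: gained ['R923I'] -> total ['R856V', 'R923I']
  At Gamma: gained ['C237M', 'A935S', 'I252M'] -> total ['A935S', 'C237M', 'I252M', 'R856V', 'R923I']
Mutations(Gamma) = ['A935S', 'C237M', 'I252M', 'R856V', 'R923I']
Accumulating mutations along path to Epsilon:
  At Mu: gained [] -> total []
  At Iota: gained ['R856V'] -> total ['R856V']
  At Epsilon: gained ['R923I'] -> total ['R856V', 'R923I']
Mutations(Epsilon) = ['R856V', 'R923I']
Intersection: ['A935S', 'C237M', 'I252M', 'R856V', 'R923I'] ∩ ['R856V', 'R923I'] = ['R856V', 'R923I']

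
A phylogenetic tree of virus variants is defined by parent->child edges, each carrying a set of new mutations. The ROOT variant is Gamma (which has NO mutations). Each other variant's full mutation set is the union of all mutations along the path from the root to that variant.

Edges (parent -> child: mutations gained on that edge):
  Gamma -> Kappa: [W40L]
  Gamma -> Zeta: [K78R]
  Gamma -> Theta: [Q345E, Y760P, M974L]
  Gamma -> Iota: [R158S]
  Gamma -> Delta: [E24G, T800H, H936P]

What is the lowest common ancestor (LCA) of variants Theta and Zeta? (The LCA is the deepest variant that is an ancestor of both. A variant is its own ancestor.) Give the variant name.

Answer: Gamma

Derivation:
Path from root to Theta: Gamma -> Theta
  ancestors of Theta: {Gamma, Theta}
Path from root to Zeta: Gamma -> Zeta
  ancestors of Zeta: {Gamma, Zeta}
Common ancestors: {Gamma}
Walk up from Zeta: Zeta (not in ancestors of Theta), Gamma (in ancestors of Theta)
Deepest common ancestor (LCA) = Gamma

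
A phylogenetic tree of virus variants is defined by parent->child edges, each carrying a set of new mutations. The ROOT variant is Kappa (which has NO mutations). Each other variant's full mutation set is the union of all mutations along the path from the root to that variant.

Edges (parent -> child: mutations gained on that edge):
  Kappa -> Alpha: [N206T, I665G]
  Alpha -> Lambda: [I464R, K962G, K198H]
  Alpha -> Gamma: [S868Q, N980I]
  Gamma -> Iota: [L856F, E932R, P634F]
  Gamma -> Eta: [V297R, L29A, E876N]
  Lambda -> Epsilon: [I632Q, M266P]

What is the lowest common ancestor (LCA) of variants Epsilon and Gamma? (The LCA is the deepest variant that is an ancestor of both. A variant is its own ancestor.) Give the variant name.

Answer: Alpha

Derivation:
Path from root to Epsilon: Kappa -> Alpha -> Lambda -> Epsilon
  ancestors of Epsilon: {Kappa, Alpha, Lambda, Epsilon}
Path from root to Gamma: Kappa -> Alpha -> Gamma
  ancestors of Gamma: {Kappa, Alpha, Gamma}
Common ancestors: {Kappa, Alpha}
Walk up from Gamma: Gamma (not in ancestors of Epsilon), Alpha (in ancestors of Epsilon), Kappa (in ancestors of Epsilon)
Deepest common ancestor (LCA) = Alpha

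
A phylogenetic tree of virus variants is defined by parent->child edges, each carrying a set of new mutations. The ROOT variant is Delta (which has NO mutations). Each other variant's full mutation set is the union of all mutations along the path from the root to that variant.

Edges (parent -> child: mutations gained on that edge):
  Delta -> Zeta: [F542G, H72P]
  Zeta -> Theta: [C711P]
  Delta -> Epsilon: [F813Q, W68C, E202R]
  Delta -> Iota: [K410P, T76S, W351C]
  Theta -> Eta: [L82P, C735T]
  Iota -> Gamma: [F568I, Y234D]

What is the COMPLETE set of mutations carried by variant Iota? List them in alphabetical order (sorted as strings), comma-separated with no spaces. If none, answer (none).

At Delta: gained [] -> total []
At Iota: gained ['K410P', 'T76S', 'W351C'] -> total ['K410P', 'T76S', 'W351C']

Answer: K410P,T76S,W351C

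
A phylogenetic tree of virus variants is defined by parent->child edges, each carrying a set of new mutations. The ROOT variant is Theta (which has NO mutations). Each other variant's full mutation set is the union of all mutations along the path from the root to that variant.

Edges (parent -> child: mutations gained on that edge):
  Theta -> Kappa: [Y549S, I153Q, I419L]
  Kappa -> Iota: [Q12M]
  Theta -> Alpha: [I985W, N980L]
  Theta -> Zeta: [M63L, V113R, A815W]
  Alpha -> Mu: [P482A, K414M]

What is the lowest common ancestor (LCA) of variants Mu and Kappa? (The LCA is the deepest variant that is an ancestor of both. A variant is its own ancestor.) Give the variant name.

Answer: Theta

Derivation:
Path from root to Mu: Theta -> Alpha -> Mu
  ancestors of Mu: {Theta, Alpha, Mu}
Path from root to Kappa: Theta -> Kappa
  ancestors of Kappa: {Theta, Kappa}
Common ancestors: {Theta}
Walk up from Kappa: Kappa (not in ancestors of Mu), Theta (in ancestors of Mu)
Deepest common ancestor (LCA) = Theta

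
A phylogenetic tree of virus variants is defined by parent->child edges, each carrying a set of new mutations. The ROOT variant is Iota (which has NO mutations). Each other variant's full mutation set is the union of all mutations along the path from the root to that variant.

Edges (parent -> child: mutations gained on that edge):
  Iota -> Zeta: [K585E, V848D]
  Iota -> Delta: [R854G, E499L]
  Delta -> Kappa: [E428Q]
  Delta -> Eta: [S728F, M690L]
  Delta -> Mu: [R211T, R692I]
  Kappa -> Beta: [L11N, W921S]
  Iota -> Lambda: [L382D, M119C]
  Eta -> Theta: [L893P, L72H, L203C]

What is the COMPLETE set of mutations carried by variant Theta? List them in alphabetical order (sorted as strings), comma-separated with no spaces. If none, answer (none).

Answer: E499L,L203C,L72H,L893P,M690L,R854G,S728F

Derivation:
At Iota: gained [] -> total []
At Delta: gained ['R854G', 'E499L'] -> total ['E499L', 'R854G']
At Eta: gained ['S728F', 'M690L'] -> total ['E499L', 'M690L', 'R854G', 'S728F']
At Theta: gained ['L893P', 'L72H', 'L203C'] -> total ['E499L', 'L203C', 'L72H', 'L893P', 'M690L', 'R854G', 'S728F']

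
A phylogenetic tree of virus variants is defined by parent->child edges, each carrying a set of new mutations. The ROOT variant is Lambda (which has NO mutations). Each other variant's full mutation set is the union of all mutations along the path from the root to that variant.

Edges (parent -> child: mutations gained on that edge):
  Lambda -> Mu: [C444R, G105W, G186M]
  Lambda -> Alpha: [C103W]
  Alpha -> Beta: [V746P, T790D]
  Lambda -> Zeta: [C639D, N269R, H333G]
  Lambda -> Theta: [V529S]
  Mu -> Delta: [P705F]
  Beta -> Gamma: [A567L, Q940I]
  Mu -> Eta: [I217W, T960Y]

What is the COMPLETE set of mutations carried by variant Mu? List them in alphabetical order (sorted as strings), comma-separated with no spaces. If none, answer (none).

Answer: C444R,G105W,G186M

Derivation:
At Lambda: gained [] -> total []
At Mu: gained ['C444R', 'G105W', 'G186M'] -> total ['C444R', 'G105W', 'G186M']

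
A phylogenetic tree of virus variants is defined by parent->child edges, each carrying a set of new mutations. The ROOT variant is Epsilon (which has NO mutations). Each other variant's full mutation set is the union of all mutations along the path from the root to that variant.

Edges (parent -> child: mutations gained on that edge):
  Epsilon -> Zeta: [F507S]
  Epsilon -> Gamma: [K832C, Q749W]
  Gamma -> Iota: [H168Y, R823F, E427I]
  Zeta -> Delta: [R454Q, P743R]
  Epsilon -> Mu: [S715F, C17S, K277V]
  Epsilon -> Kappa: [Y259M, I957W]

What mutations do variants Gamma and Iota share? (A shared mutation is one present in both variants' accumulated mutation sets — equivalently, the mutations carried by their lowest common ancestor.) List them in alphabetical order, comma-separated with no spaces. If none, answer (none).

Accumulating mutations along path to Gamma:
  At Epsilon: gained [] -> total []
  At Gamma: gained ['K832C', 'Q749W'] -> total ['K832C', 'Q749W']
Mutations(Gamma) = ['K832C', 'Q749W']
Accumulating mutations along path to Iota:
  At Epsilon: gained [] -> total []
  At Gamma: gained ['K832C', 'Q749W'] -> total ['K832C', 'Q749W']
  At Iota: gained ['H168Y', 'R823F', 'E427I'] -> total ['E427I', 'H168Y', 'K832C', 'Q749W', 'R823F']
Mutations(Iota) = ['E427I', 'H168Y', 'K832C', 'Q749W', 'R823F']
Intersection: ['K832C', 'Q749W'] ∩ ['E427I', 'H168Y', 'K832C', 'Q749W', 'R823F'] = ['K832C', 'Q749W']

Answer: K832C,Q749W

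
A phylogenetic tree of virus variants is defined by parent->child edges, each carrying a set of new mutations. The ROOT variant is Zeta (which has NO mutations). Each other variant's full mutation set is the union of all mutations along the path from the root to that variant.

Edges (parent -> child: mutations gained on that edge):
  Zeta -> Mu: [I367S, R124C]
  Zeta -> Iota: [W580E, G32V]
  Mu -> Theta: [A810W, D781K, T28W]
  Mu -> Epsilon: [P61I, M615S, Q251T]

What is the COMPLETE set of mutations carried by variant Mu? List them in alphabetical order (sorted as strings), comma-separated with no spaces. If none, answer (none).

At Zeta: gained [] -> total []
At Mu: gained ['I367S', 'R124C'] -> total ['I367S', 'R124C']

Answer: I367S,R124C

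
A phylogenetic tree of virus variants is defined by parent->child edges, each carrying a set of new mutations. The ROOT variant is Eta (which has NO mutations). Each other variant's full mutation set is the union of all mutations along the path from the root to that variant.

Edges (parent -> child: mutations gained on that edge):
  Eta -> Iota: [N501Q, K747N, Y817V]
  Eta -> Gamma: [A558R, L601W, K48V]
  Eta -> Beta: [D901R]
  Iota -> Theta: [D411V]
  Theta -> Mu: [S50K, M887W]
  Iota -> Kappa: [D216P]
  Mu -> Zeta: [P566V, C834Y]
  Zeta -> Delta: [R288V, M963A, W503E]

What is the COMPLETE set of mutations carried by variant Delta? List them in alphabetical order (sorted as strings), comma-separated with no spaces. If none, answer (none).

Answer: C834Y,D411V,K747N,M887W,M963A,N501Q,P566V,R288V,S50K,W503E,Y817V

Derivation:
At Eta: gained [] -> total []
At Iota: gained ['N501Q', 'K747N', 'Y817V'] -> total ['K747N', 'N501Q', 'Y817V']
At Theta: gained ['D411V'] -> total ['D411V', 'K747N', 'N501Q', 'Y817V']
At Mu: gained ['S50K', 'M887W'] -> total ['D411V', 'K747N', 'M887W', 'N501Q', 'S50K', 'Y817V']
At Zeta: gained ['P566V', 'C834Y'] -> total ['C834Y', 'D411V', 'K747N', 'M887W', 'N501Q', 'P566V', 'S50K', 'Y817V']
At Delta: gained ['R288V', 'M963A', 'W503E'] -> total ['C834Y', 'D411V', 'K747N', 'M887W', 'M963A', 'N501Q', 'P566V', 'R288V', 'S50K', 'W503E', 'Y817V']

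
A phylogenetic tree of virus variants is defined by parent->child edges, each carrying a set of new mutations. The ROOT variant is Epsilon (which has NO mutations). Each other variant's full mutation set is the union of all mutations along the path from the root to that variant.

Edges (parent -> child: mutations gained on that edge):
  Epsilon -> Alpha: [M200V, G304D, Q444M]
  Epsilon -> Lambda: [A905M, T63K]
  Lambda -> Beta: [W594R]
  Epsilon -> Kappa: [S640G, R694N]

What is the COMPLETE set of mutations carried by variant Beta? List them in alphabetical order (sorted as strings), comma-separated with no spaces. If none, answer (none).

At Epsilon: gained [] -> total []
At Lambda: gained ['A905M', 'T63K'] -> total ['A905M', 'T63K']
At Beta: gained ['W594R'] -> total ['A905M', 'T63K', 'W594R']

Answer: A905M,T63K,W594R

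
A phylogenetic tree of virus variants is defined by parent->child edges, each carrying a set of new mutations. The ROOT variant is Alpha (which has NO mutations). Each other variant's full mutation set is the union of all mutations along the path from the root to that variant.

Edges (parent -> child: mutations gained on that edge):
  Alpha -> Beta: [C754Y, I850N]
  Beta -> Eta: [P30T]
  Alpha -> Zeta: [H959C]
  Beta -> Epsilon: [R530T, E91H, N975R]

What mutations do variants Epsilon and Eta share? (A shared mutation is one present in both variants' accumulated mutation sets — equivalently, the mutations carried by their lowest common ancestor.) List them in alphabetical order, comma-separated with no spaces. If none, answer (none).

Accumulating mutations along path to Epsilon:
  At Alpha: gained [] -> total []
  At Beta: gained ['C754Y', 'I850N'] -> total ['C754Y', 'I850N']
  At Epsilon: gained ['R530T', 'E91H', 'N975R'] -> total ['C754Y', 'E91H', 'I850N', 'N975R', 'R530T']
Mutations(Epsilon) = ['C754Y', 'E91H', 'I850N', 'N975R', 'R530T']
Accumulating mutations along path to Eta:
  At Alpha: gained [] -> total []
  At Beta: gained ['C754Y', 'I850N'] -> total ['C754Y', 'I850N']
  At Eta: gained ['P30T'] -> total ['C754Y', 'I850N', 'P30T']
Mutations(Eta) = ['C754Y', 'I850N', 'P30T']
Intersection: ['C754Y', 'E91H', 'I850N', 'N975R', 'R530T'] ∩ ['C754Y', 'I850N', 'P30T'] = ['C754Y', 'I850N']

Answer: C754Y,I850N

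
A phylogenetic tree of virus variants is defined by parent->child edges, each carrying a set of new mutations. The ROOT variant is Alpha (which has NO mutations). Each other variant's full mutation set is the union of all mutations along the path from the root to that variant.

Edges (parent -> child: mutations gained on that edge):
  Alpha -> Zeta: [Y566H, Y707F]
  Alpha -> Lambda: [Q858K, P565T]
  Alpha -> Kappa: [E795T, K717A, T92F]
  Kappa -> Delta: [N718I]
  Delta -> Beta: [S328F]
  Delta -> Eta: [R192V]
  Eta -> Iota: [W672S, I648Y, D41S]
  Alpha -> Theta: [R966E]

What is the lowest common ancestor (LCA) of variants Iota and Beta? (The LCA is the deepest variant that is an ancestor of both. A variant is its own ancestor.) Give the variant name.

Path from root to Iota: Alpha -> Kappa -> Delta -> Eta -> Iota
  ancestors of Iota: {Alpha, Kappa, Delta, Eta, Iota}
Path from root to Beta: Alpha -> Kappa -> Delta -> Beta
  ancestors of Beta: {Alpha, Kappa, Delta, Beta}
Common ancestors: {Alpha, Kappa, Delta}
Walk up from Beta: Beta (not in ancestors of Iota), Delta (in ancestors of Iota), Kappa (in ancestors of Iota), Alpha (in ancestors of Iota)
Deepest common ancestor (LCA) = Delta

Answer: Delta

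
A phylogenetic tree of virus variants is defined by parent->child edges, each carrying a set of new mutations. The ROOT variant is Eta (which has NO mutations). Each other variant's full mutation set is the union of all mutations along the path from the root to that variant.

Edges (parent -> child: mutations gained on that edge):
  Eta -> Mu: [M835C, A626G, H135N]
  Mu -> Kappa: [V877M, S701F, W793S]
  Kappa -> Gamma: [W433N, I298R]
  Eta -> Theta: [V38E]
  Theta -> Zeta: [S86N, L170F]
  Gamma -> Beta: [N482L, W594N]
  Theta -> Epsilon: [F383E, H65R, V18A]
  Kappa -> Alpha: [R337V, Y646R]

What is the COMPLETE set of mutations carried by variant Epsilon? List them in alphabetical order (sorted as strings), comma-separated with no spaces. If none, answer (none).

Answer: F383E,H65R,V18A,V38E

Derivation:
At Eta: gained [] -> total []
At Theta: gained ['V38E'] -> total ['V38E']
At Epsilon: gained ['F383E', 'H65R', 'V18A'] -> total ['F383E', 'H65R', 'V18A', 'V38E']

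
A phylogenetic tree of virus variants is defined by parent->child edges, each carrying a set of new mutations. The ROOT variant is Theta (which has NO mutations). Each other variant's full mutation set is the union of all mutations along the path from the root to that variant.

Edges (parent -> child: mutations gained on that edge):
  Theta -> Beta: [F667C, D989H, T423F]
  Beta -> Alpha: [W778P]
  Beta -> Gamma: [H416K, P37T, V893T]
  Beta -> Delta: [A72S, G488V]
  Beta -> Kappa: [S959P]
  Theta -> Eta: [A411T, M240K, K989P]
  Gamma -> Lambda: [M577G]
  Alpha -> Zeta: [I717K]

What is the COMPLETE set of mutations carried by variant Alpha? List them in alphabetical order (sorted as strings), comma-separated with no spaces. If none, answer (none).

Answer: D989H,F667C,T423F,W778P

Derivation:
At Theta: gained [] -> total []
At Beta: gained ['F667C', 'D989H', 'T423F'] -> total ['D989H', 'F667C', 'T423F']
At Alpha: gained ['W778P'] -> total ['D989H', 'F667C', 'T423F', 'W778P']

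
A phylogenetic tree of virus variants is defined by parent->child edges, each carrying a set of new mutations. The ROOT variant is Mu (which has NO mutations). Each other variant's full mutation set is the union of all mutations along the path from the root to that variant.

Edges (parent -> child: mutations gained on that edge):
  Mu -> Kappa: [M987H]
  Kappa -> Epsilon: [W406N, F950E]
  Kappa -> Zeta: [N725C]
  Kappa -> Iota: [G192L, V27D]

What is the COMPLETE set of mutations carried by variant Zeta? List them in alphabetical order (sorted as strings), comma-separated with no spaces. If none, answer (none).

At Mu: gained [] -> total []
At Kappa: gained ['M987H'] -> total ['M987H']
At Zeta: gained ['N725C'] -> total ['M987H', 'N725C']

Answer: M987H,N725C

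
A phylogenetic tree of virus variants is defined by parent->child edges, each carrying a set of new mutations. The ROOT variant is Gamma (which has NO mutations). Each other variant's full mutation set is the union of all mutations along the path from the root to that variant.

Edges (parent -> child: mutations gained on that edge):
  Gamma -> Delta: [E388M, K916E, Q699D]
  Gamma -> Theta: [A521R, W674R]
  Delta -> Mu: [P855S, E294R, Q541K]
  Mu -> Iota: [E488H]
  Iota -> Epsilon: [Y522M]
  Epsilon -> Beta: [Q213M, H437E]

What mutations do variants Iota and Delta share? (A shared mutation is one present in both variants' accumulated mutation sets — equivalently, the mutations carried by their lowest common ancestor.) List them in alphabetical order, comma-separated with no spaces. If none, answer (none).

Answer: E388M,K916E,Q699D

Derivation:
Accumulating mutations along path to Iota:
  At Gamma: gained [] -> total []
  At Delta: gained ['E388M', 'K916E', 'Q699D'] -> total ['E388M', 'K916E', 'Q699D']
  At Mu: gained ['P855S', 'E294R', 'Q541K'] -> total ['E294R', 'E388M', 'K916E', 'P855S', 'Q541K', 'Q699D']
  At Iota: gained ['E488H'] -> total ['E294R', 'E388M', 'E488H', 'K916E', 'P855S', 'Q541K', 'Q699D']
Mutations(Iota) = ['E294R', 'E388M', 'E488H', 'K916E', 'P855S', 'Q541K', 'Q699D']
Accumulating mutations along path to Delta:
  At Gamma: gained [] -> total []
  At Delta: gained ['E388M', 'K916E', 'Q699D'] -> total ['E388M', 'K916E', 'Q699D']
Mutations(Delta) = ['E388M', 'K916E', 'Q699D']
Intersection: ['E294R', 'E388M', 'E488H', 'K916E', 'P855S', 'Q541K', 'Q699D'] ∩ ['E388M', 'K916E', 'Q699D'] = ['E388M', 'K916E', 'Q699D']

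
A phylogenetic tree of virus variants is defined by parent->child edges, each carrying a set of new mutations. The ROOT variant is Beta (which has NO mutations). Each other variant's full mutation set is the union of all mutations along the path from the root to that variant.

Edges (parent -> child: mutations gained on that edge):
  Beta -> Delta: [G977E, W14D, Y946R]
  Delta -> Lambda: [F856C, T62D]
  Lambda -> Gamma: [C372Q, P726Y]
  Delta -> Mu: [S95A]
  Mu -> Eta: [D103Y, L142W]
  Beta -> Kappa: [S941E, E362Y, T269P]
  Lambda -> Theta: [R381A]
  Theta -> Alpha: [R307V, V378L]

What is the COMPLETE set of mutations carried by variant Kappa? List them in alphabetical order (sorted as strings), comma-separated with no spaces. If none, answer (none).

At Beta: gained [] -> total []
At Kappa: gained ['S941E', 'E362Y', 'T269P'] -> total ['E362Y', 'S941E', 'T269P']

Answer: E362Y,S941E,T269P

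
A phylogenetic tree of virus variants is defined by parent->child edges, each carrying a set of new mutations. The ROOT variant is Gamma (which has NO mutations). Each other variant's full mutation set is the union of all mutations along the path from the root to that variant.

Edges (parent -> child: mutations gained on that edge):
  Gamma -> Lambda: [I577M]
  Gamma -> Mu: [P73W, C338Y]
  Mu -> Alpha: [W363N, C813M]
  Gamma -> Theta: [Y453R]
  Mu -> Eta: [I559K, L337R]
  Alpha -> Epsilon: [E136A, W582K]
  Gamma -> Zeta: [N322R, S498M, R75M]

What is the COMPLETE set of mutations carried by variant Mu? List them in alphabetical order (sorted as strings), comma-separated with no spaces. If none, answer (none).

At Gamma: gained [] -> total []
At Mu: gained ['P73W', 'C338Y'] -> total ['C338Y', 'P73W']

Answer: C338Y,P73W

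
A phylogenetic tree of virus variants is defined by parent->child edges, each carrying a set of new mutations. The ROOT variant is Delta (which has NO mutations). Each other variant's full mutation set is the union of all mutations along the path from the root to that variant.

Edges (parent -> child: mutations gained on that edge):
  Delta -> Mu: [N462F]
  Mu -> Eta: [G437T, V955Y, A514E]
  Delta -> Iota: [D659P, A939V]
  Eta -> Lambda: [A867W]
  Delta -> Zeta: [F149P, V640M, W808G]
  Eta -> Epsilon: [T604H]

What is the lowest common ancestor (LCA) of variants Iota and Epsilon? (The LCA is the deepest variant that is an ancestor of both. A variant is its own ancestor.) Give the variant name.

Answer: Delta

Derivation:
Path from root to Iota: Delta -> Iota
  ancestors of Iota: {Delta, Iota}
Path from root to Epsilon: Delta -> Mu -> Eta -> Epsilon
  ancestors of Epsilon: {Delta, Mu, Eta, Epsilon}
Common ancestors: {Delta}
Walk up from Epsilon: Epsilon (not in ancestors of Iota), Eta (not in ancestors of Iota), Mu (not in ancestors of Iota), Delta (in ancestors of Iota)
Deepest common ancestor (LCA) = Delta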